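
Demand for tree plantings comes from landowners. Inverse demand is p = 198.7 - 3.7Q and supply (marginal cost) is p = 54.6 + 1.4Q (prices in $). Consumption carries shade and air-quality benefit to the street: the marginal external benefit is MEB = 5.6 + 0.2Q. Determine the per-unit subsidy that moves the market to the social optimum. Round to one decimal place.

Social marginal benefit = demand + MEB = 204.3 - 3.5Q.
Set SMB = MC: 204.3 - 3.5Q = 54.6 + 1.4Q → Q* = 30.5510.
The Pigouvian subsidy equals MEB at Q*: 5.6 + 0.2×30.5510 = 11.7102.

subsidy = $11.7 per unit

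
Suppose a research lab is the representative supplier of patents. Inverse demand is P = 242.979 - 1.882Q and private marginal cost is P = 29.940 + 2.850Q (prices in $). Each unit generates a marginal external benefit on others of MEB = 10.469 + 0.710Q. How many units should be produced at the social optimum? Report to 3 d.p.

Social marginal cost = private MC − MEB = 19.471 + 2.140Q.
Set SMC = demand: 19.471 + 2.140Q = 242.979 - 1.882Q → Q* = 55.5714.

Q* = 55.571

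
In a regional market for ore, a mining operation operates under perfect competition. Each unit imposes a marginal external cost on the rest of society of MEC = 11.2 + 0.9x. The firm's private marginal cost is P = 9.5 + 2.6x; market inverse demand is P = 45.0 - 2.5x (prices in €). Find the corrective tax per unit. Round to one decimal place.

Social marginal cost = private MC + MEC = 20.7 + 3.5x.
Set SMC = demand: 20.7 + 3.5x = 45.0 - 2.5x → x* = 4.0500.
The Pigouvian tax equals MEC at x*: 11.2 + 0.9×4.0500 = 14.8450.

tax = €14.8 per unit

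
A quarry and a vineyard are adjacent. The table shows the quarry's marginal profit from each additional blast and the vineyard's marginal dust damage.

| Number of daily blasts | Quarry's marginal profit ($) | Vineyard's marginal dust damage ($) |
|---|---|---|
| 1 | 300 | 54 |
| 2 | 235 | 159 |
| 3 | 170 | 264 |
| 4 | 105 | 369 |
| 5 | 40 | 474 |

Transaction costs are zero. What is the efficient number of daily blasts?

2

Bargaining reaches the level where marginal profit last exceeds marginal dust damage.
That holds through level 2 (235 ≥ 159) but not at 3 (170 < 264).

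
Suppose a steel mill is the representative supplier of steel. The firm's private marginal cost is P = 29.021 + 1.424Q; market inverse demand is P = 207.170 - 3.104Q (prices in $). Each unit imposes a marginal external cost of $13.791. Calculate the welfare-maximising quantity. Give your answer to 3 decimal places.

Q* = 36.298

Social marginal cost = private MC + MEC = 42.812 + 1.424Q.
Set SMC = demand: 42.812 + 1.424Q = 207.170 - 3.104Q → Q* = 36.2981.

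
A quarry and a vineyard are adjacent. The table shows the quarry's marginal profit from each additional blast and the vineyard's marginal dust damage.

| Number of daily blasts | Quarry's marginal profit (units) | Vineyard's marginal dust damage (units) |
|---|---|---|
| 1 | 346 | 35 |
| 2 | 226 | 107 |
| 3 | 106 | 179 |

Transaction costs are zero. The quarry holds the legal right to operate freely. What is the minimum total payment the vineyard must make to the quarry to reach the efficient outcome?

Left alone the quarry would choose level 3 (marginal profit stays positive).
Efficient level: k* = 2 (marginal profit ≥ marginal dust damage through 2).
The vineyard must at least cover the quarry's forgone profit from cutting 3→2: 106 = 106.

106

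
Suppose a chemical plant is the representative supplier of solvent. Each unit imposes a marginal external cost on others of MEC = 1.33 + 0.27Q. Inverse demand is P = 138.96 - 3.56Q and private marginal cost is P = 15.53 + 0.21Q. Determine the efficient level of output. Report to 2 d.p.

Social marginal cost = private MC + MEC = 16.86 + 0.48Q.
Set SMC = demand: 16.86 + 0.48Q = 138.96 - 3.56Q → Q* = 30.2228.

Q* = 30.22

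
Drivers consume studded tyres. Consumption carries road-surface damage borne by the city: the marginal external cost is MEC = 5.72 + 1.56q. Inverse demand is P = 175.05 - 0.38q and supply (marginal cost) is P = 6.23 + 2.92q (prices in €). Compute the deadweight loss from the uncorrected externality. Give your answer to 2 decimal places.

DWL = €752.54

Market equilibrium (private): 6.23 + 2.92q = 175.05 - 0.38q → q_m = 51.1576.
Social marginal benefit = demand − MEC = 169.33 - 1.94q.
Set SMB = MC: 169.33 - 1.94q = 6.23 + 2.92q → q* = 33.5597.
Between q* and q_m the wedge MC − SMB runs linearly from 0 to MEC(q_m), so the loss is a triangle.
DWL = ½ × 17.5979 × 85.5258 = 752.5372.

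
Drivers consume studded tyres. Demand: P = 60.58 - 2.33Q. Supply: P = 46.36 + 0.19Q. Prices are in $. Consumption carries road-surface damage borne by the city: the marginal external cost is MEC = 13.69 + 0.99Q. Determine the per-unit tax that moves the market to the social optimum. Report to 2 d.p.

Social marginal benefit = demand − MEC = 46.89 - 3.32Q.
Set SMB = MC: 46.89 - 3.32Q = 46.36 + 0.19Q → Q* = 0.1510.
The Pigouvian tax equals MEC at Q*: 13.69 + 0.99×0.1510 = 13.8395.

tax = $13.84 per unit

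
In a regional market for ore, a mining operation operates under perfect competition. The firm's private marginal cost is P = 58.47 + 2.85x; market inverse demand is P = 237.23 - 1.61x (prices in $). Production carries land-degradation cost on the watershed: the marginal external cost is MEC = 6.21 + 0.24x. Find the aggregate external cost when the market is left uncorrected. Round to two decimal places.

Market equilibrium (private): 58.47 + 2.85x = 237.23 - 1.61x → x_m = 40.0807.
Total external cost = ∫₀^{x_m} (6.21 + 0.24x) dx = 6.21×40.0807 + ½×0.24×40.0807² = 441.6766.

$441.68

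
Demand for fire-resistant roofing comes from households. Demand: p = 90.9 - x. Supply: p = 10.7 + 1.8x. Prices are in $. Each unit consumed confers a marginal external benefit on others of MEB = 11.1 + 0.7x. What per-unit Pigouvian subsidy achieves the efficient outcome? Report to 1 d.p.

subsidy = $41.5 per unit

Social marginal benefit = demand + MEB = 102.0 - 0.3x.
Set SMB = MC: 102.0 - 0.3x = 10.7 + 1.8x → x* = 43.4762.
The Pigouvian subsidy equals MEB at x*: 11.1 + 0.7×43.4762 = 41.5333.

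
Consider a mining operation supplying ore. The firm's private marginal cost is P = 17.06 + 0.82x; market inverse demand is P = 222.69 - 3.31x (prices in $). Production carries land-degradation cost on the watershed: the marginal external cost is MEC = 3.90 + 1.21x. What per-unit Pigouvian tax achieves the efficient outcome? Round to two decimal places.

tax = $49.61 per unit

Social marginal cost = private MC + MEC = 20.96 + 2.03x.
Set SMC = demand: 20.96 + 2.03x = 222.69 - 3.31x → x* = 37.7772.
The Pigouvian tax equals MEC at x*: 3.90 + 1.21×37.7772 = 49.6104.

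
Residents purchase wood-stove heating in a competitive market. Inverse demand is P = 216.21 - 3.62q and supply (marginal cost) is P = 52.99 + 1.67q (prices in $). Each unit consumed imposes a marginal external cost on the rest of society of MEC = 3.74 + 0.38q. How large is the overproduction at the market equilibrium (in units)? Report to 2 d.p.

Market equilibrium (private): 52.99 + 1.67q = 216.21 - 3.62q → q_m = 30.8544.
Social marginal benefit = demand − MEC = 212.47 - 4.00q.
Set SMB = MC: 212.47 - 4.00q = 52.99 + 1.67q → q* = 28.1270.
Gap = |30.8544 − 28.1270| = 2.7274.

2.73 units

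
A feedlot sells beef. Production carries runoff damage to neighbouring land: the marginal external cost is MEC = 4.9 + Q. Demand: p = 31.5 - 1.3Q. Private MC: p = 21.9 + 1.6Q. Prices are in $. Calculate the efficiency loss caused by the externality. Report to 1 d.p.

Market equilibrium (private): 21.9 + 1.6Q = 31.5 - 1.3Q → Q_m = 3.3103.
Social marginal cost = private MC + MEC = 26.8 + 2.6Q.
Set SMC = demand: 26.8 + 2.6Q = 31.5 - 1.3Q → Q* = 1.2051.
Height of the DWL triangle at Q_m is SMC(Q_m) − demand(Q_m) = MEC(Q_m) = 8.2103.
DWL = ½ × 2.1052 × 8.2103 = 8.6422.

DWL = $8.6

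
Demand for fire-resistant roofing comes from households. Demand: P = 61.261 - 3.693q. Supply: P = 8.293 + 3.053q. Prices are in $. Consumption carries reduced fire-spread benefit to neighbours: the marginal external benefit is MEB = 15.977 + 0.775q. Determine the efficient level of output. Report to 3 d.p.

Social marginal benefit = demand + MEB = 77.238 - 2.918q.
Set SMB = MC: 77.238 - 2.918q = 8.293 + 3.053q → q* = 11.5466.

q* = 11.547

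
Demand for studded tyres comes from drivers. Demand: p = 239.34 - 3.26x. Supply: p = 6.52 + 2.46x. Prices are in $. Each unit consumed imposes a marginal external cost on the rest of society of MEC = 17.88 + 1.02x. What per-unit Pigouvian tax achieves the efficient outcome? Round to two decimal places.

tax = $50.41 per unit

Social marginal benefit = demand − MEC = 221.46 - 4.28x.
Set SMB = MC: 221.46 - 4.28x = 6.52 + 2.46x → x* = 31.8902.
The Pigouvian tax equals MEC at x*: 17.88 + 1.02×31.8902 = 50.4080.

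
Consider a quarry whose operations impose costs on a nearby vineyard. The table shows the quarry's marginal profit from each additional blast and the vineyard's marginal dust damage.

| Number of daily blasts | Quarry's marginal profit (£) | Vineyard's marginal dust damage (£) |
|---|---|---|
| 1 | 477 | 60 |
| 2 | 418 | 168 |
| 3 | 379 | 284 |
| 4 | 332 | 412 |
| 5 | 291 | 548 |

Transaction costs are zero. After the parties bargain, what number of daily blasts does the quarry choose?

3

Bargaining reaches the level where marginal profit last exceeds marginal dust damage.
That holds through level 3 (379 ≥ 284) but not at 4 (332 < 412).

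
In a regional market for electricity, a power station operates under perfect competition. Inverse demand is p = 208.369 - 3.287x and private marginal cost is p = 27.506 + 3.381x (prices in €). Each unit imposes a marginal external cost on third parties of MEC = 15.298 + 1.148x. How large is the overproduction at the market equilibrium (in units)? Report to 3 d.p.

Market equilibrium (private): 27.506 + 3.381x = 208.369 - 3.287x → x_m = 27.1240.
Social marginal cost = private MC + MEC = 42.804 + 4.529x.
Set SMC = demand: 42.804 + 4.529x = 208.369 - 3.287x → x* = 21.1828.
Gap = |27.1240 − 21.1828| = 5.9412.

5.941 units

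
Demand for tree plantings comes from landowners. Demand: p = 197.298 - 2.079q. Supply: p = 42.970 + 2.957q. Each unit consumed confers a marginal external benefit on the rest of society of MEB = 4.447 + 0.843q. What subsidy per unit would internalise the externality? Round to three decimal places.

subsidy = 36.369 per unit

Social marginal benefit = demand + MEB = 201.745 - 1.236q.
Set SMB = MC: 201.745 - 1.236q = 42.970 + 2.957q → q* = 37.8667.
The Pigouvian subsidy equals MEB at q*: 4.447 + 0.843×37.8667 = 36.3686.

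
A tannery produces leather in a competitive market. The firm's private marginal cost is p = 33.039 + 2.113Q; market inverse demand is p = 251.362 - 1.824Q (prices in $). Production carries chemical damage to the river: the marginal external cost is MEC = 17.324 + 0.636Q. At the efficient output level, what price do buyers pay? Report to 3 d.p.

P = $171.191

Social marginal cost = private MC + MEC = 50.363 + 2.749Q.
Set SMC = demand: 50.363 + 2.749Q = 251.362 - 1.824Q → Q* = 43.9534.
Consumer price on the demand curve at Q*: 251.362 − 1.824×43.9534 = 171.1910.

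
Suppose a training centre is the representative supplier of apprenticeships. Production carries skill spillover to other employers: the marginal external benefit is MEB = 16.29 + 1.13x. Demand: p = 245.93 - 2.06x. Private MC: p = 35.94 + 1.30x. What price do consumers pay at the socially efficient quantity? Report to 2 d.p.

P = 36.90

Social marginal cost = private MC − MEB = 19.65 + 0.17x.
Set SMC = demand: 19.65 + 0.17x = 245.93 - 2.06x → x* = 101.4709.
Consumer price on the demand curve at x*: 245.93 − 2.06×101.4709 = 36.8999.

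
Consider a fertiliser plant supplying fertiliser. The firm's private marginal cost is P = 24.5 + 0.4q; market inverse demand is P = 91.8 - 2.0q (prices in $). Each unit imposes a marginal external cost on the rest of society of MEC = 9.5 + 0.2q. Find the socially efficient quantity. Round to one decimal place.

Social marginal cost = private MC + MEC = 34.0 + 0.6q.
Set SMC = demand: 34.0 + 0.6q = 91.8 - 2.0q → q* = 22.2308.

q* = 22.2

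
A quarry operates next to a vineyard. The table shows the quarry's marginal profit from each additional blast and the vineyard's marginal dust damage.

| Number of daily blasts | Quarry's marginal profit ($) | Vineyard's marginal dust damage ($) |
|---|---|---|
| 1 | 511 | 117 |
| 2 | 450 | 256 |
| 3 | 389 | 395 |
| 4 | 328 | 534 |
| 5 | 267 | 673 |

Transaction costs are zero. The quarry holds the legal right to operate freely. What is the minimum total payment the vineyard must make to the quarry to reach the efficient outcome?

$984

Left alone the quarry would choose level 5 (marginal profit stays positive).
Efficient level: k* = 2 (marginal profit ≥ marginal dust damage through 2).
The vineyard must at least cover the quarry's forgone profit from cutting 5→2: 389 + 328 + 267 = 984.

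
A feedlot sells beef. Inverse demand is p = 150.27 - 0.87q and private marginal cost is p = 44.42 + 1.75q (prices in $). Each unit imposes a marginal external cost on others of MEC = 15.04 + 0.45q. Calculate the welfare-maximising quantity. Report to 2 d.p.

Social marginal cost = private MC + MEC = 59.46 + 2.20q.
Set SMC = demand: 59.46 + 2.20q = 150.27 - 0.87q → q* = 29.5798.

q* = 29.58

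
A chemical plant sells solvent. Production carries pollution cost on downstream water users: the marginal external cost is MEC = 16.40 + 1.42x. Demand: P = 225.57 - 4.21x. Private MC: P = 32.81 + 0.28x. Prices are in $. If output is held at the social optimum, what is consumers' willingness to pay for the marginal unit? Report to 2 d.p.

P = $99.94

Social marginal cost = private MC + MEC = 49.21 + 1.70x.
Set SMC = demand: 49.21 + 1.70x = 225.57 - 4.21x → x* = 29.8409.
Consumer price on the demand curve at x*: 225.57 − 4.21×29.8409 = 99.9398.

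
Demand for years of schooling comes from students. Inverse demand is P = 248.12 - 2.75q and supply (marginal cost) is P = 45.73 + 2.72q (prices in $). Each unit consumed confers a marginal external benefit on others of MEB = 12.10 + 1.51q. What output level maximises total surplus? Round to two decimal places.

Social marginal benefit = demand + MEB = 260.22 - 1.24q.
Set SMB = MC: 260.22 - 1.24q = 45.73 + 2.72q → q* = 54.1641.

q* = 54.16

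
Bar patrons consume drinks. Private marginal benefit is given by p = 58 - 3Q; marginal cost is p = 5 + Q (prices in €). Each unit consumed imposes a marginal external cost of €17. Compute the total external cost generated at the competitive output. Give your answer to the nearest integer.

Market equilibrium (private): 5 + Q = 58 - 3Q → Q_m = 13.2500.
Total external cost = MEC × Q_m = 17 × 13.2500 = 225.2500.

€225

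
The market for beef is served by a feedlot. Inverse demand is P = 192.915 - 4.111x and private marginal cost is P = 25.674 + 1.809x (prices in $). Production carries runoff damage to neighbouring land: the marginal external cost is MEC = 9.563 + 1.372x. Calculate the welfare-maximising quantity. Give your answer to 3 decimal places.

Social marginal cost = private MC + MEC = 35.237 + 3.181x.
Set SMC = demand: 35.237 + 3.181x = 192.915 - 4.111x → x* = 21.6234.

x* = 21.623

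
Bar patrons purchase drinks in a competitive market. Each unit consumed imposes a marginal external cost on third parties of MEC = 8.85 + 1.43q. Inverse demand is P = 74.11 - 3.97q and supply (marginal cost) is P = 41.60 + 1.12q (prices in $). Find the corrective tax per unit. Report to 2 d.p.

tax = $14.04 per unit

Social marginal benefit = demand − MEC = 65.26 - 5.40q.
Set SMB = MC: 65.26 - 5.40q = 41.60 + 1.12q → q* = 3.6288.
The Pigouvian tax equals MEC at q*: 8.85 + 1.43×3.6288 = 14.0392.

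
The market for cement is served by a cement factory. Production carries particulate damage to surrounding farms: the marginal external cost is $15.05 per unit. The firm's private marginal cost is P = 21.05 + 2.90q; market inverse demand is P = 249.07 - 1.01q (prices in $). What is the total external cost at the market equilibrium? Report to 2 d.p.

Market equilibrium (private): 21.05 + 2.90q = 249.07 - 1.01q → q_m = 58.3171.
Total external cost = MEC × q_m = 15.05 × 58.3171 = 877.6724.

$877.67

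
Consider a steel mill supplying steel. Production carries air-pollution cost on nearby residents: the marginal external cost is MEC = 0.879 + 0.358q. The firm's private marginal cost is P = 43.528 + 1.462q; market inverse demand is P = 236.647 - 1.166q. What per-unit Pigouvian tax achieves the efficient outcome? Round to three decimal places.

Social marginal cost = private MC + MEC = 44.407 + 1.820q.
Set SMC = demand: 44.407 + 1.820q = 236.647 - 1.166q → q* = 64.3804.
The Pigouvian tax equals MEC at q*: 0.879 + 0.358×64.3804 = 23.9272.

tax = 23.927 per unit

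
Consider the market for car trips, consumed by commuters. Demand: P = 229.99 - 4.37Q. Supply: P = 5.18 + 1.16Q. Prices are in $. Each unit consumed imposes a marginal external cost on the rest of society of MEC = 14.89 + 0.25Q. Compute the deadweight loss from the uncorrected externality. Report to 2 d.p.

DWL = $54.30

Market equilibrium (private): 5.18 + 1.16Q = 229.99 - 4.37Q → Q_m = 40.6528.
Social marginal benefit = demand − MEC = 215.10 - 4.62Q.
Set SMB = MC: 215.10 - 4.62Q = 5.18 + 1.16Q → Q* = 36.3183.
The welfare-loss triangle has base |Q_m − Q*| and height MEC(Q_m) (the vertical gap between SMB and MC is zero at Q* and MEC at Q_m).
DWL = ½ × 4.3345 × 25.0532 = 54.2965.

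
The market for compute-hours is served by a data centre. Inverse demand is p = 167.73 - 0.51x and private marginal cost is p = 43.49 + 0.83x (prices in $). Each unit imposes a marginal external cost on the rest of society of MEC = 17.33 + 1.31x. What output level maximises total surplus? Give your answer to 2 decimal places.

Social marginal cost = private MC + MEC = 60.82 + 2.14x.
Set SMC = demand: 60.82 + 2.14x = 167.73 - 0.51x → x* = 40.3434.

x* = 40.34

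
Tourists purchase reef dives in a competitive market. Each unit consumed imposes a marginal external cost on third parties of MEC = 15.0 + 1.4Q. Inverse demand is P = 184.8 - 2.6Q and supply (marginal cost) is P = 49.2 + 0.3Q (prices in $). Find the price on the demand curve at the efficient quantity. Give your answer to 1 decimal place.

P = $111.9

Social marginal benefit = demand − MEC = 169.8 - 4.0Q.
Set SMB = MC: 169.8 - 4.0Q = 49.2 + 0.3Q → Q* = 28.0465.
Consumer price on the demand curve at Q*: 184.8 − 2.6×28.0465 = 111.8791.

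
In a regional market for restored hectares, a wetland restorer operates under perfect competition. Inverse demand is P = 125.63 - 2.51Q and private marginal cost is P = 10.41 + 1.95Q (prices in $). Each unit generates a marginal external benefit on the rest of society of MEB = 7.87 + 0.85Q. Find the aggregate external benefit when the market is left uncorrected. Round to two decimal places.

$486.96

Market equilibrium (private): 10.41 + 1.95Q = 125.63 - 2.51Q → Q_m = 25.8341.
Total external benefit = ∫₀^{Q_m} (7.87 + 0.85Q) dQ = 7.87×25.8341 + ½×0.85×25.8341² = 486.9597.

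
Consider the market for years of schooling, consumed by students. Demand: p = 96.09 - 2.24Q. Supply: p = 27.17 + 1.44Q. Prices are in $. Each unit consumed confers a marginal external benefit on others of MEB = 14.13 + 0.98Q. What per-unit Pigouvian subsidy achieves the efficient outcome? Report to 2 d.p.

subsidy = $44.27 per unit

Social marginal benefit = demand + MEB = 110.22 - 1.26Q.
Set SMB = MC: 110.22 - 1.26Q = 27.17 + 1.44Q → Q* = 30.7593.
The Pigouvian subsidy equals MEB at Q*: 14.13 + 0.98×30.7593 = 44.2741.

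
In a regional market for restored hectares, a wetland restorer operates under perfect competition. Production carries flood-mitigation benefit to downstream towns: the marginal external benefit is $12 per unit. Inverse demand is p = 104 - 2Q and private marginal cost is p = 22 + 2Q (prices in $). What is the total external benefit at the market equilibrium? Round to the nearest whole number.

$246

Market equilibrium (private): 22 + 2Q = 104 - 2Q → Q_m = 20.5000.
Total external benefit = MEB × Q_m = 12 × 20.5000 = 246.0000.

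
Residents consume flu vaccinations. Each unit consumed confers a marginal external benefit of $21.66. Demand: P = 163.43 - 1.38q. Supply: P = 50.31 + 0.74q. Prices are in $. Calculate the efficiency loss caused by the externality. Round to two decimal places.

Market equilibrium (private): 50.31 + 0.74q = 163.43 - 1.38q → q_m = 53.3585.
Social marginal benefit = demand + MEB = 185.09 - 1.38q.
Set SMB = MC: 185.09 - 1.38q = 50.31 + 0.74q → q* = 63.5755.
The loss is the area between SMB and MC from q* to q_m; with linear curves that's a triangle of height MEB(q_m).
DWL = ½ × 10.2170 × 21.6600 = 110.6501.

DWL = $110.65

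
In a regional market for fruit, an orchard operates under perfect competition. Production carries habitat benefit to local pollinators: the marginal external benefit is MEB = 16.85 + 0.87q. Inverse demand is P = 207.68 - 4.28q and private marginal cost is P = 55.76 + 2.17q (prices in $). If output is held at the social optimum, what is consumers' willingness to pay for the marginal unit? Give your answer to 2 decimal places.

P = $78.23

Social marginal cost = private MC − MEB = 38.91 + 1.30q.
Set SMC = demand: 38.91 + 1.30q = 207.68 - 4.28q → q* = 30.2455.
Consumer price on the demand curve at q*: 207.68 − 4.28×30.2455 = 78.2293.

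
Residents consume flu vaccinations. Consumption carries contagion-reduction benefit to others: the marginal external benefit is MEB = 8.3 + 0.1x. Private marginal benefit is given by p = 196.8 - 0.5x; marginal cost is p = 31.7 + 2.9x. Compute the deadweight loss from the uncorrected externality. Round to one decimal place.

Market equilibrium (private): 31.7 + 2.9x = 196.8 - 0.5x → x_m = 48.5588.
Social marginal benefit = demand + MEB = 205.1 - 0.4x.
Set SMB = MC: 205.1 - 0.4x = 31.7 + 2.9x → x* = 52.5455.
Height of the DWL triangle at x_m is SMB(x_m) − MC(x_m) = MEB(x_m) = 13.1559.
DWL = ½ × 3.9867 × 13.1559 = 26.2243.

DWL = 26.2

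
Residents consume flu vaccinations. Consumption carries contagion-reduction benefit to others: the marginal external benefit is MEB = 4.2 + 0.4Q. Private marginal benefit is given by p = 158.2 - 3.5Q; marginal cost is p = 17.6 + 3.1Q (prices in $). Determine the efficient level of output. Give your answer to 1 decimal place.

Q* = 23.4

Social marginal benefit = demand + MEB = 162.4 - 3.1Q.
Set SMB = MC: 162.4 - 3.1Q = 17.6 + 3.1Q → Q* = 23.3548.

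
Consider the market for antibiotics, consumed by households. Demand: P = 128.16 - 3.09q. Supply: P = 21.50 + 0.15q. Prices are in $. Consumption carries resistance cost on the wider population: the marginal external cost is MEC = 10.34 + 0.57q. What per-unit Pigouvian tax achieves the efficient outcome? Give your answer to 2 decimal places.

tax = $24.75 per unit

Social marginal benefit = demand − MEC = 117.82 - 3.66q.
Set SMB = MC: 117.82 - 3.66q = 21.50 + 0.15q → q* = 25.2808.
The Pigouvian tax equals MEC at q*: 10.34 + 0.57×25.2808 = 24.7501.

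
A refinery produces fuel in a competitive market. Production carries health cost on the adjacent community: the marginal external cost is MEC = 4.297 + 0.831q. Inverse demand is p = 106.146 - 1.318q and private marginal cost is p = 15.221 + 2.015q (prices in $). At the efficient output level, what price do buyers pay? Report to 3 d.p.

Social marginal cost = private MC + MEC = 19.518 + 2.846q.
Set SMC = demand: 19.518 + 2.846q = 106.146 - 1.318q → q* = 20.8040.
Consumer price on the demand curve at q*: 106.146 − 1.318×20.8040 = 78.7263.

P = $78.726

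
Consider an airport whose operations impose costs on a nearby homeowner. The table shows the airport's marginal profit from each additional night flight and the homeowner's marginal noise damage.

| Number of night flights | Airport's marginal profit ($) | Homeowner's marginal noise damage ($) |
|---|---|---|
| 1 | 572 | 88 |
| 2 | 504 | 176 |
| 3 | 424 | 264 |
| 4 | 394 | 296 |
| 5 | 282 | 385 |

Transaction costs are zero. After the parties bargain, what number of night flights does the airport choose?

Bargaining reaches the level where marginal profit last exceeds marginal noise damage.
That holds through level 4 (394 ≥ 296) but not at 5 (282 < 385).

4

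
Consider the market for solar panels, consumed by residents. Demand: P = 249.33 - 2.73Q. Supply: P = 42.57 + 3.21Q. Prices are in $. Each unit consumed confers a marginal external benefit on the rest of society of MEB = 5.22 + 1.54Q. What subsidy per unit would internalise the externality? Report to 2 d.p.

Social marginal benefit = demand + MEB = 254.55 - 1.19Q.
Set SMB = MC: 254.55 - 1.19Q = 42.57 + 3.21Q → Q* = 48.1773.
The Pigouvian subsidy equals MEB at Q*: 5.22 + 1.54×48.1773 = 79.4130.

subsidy = $79.41 per unit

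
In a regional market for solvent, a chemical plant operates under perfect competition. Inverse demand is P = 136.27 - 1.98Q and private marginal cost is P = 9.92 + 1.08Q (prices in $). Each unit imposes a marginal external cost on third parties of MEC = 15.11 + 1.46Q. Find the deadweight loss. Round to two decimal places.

Market equilibrium (private): 9.92 + 1.08Q = 136.27 - 1.98Q → Q_m = 41.2908.
Social marginal cost = private MC + MEC = 25.03 + 2.54Q.
Set SMC = demand: 25.03 + 2.54Q = 136.27 - 1.98Q → Q* = 24.6106.
Height of the DWL triangle at Q_m is SMC(Q_m) − demand(Q_m) = MEC(Q_m) = 75.3946.
DWL = ½ × 16.6802 × 75.3946 = 628.7985.

DWL = $628.80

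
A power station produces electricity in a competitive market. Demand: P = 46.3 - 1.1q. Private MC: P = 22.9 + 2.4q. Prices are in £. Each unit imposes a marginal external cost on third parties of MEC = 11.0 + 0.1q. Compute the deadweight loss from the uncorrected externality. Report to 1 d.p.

DWL = £18.9

Market equilibrium (private): 22.9 + 2.4q = 46.3 - 1.1q → q_m = 6.6857.
Social marginal cost = private MC + MEC = 33.9 + 2.5q.
Set SMC = demand: 33.9 + 2.5q = 46.3 - 1.1q → q* = 3.4444.
The welfare-loss triangle has base |q_m − q*| and height MEC(q_m) (the vertical gap between SMC and demand is zero at q* and MEC at q_m).
DWL = ½ × 3.2413 × 11.6686 = 18.9107.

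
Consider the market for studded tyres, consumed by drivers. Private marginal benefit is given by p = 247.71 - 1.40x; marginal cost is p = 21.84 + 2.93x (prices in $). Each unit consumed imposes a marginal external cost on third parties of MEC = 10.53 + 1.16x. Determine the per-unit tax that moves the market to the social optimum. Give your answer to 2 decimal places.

tax = $56.03 per unit

Social marginal benefit = demand − MEC = 237.18 - 2.56x.
Set SMB = MC: 237.18 - 2.56x = 21.84 + 2.93x → x* = 39.2240.
The Pigouvian tax equals MEC at x*: 10.53 + 1.16×39.2240 = 56.0298.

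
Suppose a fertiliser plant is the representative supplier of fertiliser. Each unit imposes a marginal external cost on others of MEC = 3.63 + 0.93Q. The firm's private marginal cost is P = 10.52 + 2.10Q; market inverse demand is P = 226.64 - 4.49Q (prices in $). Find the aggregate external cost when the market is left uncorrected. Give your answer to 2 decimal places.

$619.16

Market equilibrium (private): 10.52 + 2.10Q = 226.64 - 4.49Q → Q_m = 32.7951.
Total external cost = ∫₀^{Q_m} (3.63 + 0.93Q) dQ = 3.63×32.7951 + ½×0.93×32.7951² = 619.1624.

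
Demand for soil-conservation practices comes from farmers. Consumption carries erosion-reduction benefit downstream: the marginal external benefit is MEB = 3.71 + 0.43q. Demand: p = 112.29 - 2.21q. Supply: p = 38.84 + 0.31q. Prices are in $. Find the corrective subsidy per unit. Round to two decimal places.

subsidy = $19.59 per unit

Social marginal benefit = demand + MEB = 116.00 - 1.78q.
Set SMB = MC: 116.00 - 1.78q = 38.84 + 0.31q → q* = 36.9187.
The Pigouvian subsidy equals MEB at q*: 3.71 + 0.43×36.9187 = 19.5850.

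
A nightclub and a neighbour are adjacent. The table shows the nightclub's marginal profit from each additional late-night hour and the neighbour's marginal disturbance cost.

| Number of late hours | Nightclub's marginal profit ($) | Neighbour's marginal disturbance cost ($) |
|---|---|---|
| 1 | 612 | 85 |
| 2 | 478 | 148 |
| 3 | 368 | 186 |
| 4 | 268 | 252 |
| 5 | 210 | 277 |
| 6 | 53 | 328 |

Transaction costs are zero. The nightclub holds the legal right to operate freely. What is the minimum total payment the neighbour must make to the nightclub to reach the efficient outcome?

$263

Left alone the nightclub would choose level 6 (marginal profit stays positive).
Efficient level: k* = 4 (marginal profit ≥ marginal disturbance cost through 4).
The neighbour must at least cover the nightclub's forgone profit from cutting 6→4: 210 + 53 = 263.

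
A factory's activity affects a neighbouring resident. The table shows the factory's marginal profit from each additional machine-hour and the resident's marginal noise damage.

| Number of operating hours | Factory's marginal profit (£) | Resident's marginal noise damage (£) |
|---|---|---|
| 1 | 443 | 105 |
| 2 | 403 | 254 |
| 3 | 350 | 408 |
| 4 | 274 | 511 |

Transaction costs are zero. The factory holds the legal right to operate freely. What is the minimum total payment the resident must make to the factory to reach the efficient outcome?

£624

Left alone the factory would choose level 4 (marginal profit stays positive).
Efficient level: k* = 2 (marginal profit ≥ marginal noise damage through 2).
The resident must at least cover the factory's forgone profit from cutting 4→2: 350 + 274 = 624.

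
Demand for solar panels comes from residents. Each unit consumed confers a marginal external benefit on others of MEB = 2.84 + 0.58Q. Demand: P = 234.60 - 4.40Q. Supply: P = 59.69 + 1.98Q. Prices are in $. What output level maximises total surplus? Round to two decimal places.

Q* = 30.65

Social marginal benefit = demand + MEB = 237.44 - 3.82Q.
Set SMB = MC: 237.44 - 3.82Q = 59.69 + 1.98Q → Q* = 30.6466.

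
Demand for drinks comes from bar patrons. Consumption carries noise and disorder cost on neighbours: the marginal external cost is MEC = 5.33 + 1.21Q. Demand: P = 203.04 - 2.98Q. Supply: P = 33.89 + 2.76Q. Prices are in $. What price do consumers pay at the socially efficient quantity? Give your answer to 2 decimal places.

Social marginal benefit = demand − MEC = 197.71 - 4.19Q.
Set SMB = MC: 197.71 - 4.19Q = 33.89 + 2.76Q → Q* = 23.5712.
Consumer price on the demand curve at Q*: 203.04 − 2.98×23.5712 = 132.7978.

P = $132.80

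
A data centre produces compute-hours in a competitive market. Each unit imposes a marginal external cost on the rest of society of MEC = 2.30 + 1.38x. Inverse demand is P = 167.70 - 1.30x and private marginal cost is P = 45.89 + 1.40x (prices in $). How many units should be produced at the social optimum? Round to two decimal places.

Social marginal cost = private MC + MEC = 48.19 + 2.78x.
Set SMC = demand: 48.19 + 2.78x = 167.70 - 1.30x → x* = 29.2917.

x* = 29.29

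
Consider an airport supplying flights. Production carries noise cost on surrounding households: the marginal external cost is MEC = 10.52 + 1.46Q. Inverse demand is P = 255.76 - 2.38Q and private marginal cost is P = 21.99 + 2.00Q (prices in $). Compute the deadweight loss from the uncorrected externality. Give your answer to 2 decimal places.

DWL = $669.71

Market equilibrium (private): 21.99 + 2.00Q = 255.76 - 2.38Q → Q_m = 53.3721.
Social marginal cost = private MC + MEC = 32.51 + 3.46Q.
Set SMC = demand: 32.51 + 3.46Q = 255.76 - 2.38Q → Q* = 38.2277.
Between Q* and Q_m the wedge SMC − demand runs linearly from 0 to MEC(Q_m), so the loss is a triangle.
DWL = ½ × 15.1444 × 88.4433 = 669.7104.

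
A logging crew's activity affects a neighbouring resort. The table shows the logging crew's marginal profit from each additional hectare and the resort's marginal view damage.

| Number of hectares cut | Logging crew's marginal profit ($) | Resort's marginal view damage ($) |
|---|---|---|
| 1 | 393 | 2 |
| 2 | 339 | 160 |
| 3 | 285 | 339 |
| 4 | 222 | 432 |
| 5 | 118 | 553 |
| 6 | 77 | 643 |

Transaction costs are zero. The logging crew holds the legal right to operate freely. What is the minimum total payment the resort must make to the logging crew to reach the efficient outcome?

Left alone the logging crew would choose level 6 (marginal profit stays positive).
Efficient level: k* = 2 (marginal profit ≥ marginal view damage through 2).
The resort must at least cover the logging crew's forgone profit from cutting 6→2: 285 + 222 + 118 + 77 = 702.

$702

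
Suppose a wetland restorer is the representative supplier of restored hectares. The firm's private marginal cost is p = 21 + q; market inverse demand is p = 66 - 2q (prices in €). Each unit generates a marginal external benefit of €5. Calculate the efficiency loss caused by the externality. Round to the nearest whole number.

DWL = €4

Market equilibrium (private): 21 + q = 66 - 2q → q_m = 15.0000.
Social marginal cost = private MC − MEB = 16 + q.
Set SMC = demand: 16 + q = 66 - 2q → q* = 16.6667.
Between q* and q_m the wedge demand − SMC runs linearly from 0 to MEB(q_m), so the loss is a triangle.
DWL = ½ × 1.6667 × 5.0000 = 4.1668.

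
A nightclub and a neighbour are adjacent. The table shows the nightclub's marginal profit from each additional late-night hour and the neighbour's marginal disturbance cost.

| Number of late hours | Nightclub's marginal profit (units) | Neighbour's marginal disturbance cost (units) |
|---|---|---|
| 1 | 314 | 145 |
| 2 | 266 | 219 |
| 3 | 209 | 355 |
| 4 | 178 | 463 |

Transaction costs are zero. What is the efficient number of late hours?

2

Bargaining reaches the level where marginal profit last exceeds marginal disturbance cost.
That holds through level 2 (266 ≥ 219) but not at 3 (209 < 355).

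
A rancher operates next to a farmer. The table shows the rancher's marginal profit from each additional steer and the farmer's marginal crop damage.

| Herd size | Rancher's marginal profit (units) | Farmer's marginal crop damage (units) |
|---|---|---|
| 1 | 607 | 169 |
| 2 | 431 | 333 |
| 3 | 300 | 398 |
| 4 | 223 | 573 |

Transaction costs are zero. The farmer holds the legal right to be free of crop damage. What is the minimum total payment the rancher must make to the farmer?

Efficient level: marginal profit ≥ marginal crop damage through level 2, so k* = 2.
With the farmer holding the right, the rancher must at least compensate total damage at k*: 169 + 333 = 502.

502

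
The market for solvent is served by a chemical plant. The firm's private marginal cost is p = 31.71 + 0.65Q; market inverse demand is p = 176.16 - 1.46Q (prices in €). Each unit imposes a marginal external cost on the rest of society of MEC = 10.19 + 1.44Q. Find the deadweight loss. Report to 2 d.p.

DWL = €1666.39

Market equilibrium (private): 31.71 + 0.65Q = 176.16 - 1.46Q → Q_m = 68.4597.
Social marginal cost = private MC + MEC = 41.90 + 2.09Q.
Set SMC = demand: 41.90 + 2.09Q = 176.16 - 1.46Q → Q* = 37.8197.
The welfare-loss triangle has base |Q_m − Q*| and height MEC(Q_m) (the vertical gap between SMC and demand is zero at Q* and MEC at Q_m).
DWL = ½ × 30.6400 × 108.7720 = 1666.3870.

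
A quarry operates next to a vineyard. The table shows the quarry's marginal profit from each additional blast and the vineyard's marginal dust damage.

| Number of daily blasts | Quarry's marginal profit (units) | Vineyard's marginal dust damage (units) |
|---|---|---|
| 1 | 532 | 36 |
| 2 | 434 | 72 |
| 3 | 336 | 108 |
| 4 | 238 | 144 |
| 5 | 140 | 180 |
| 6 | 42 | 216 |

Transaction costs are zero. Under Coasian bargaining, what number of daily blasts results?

Bargaining reaches the level where marginal profit last exceeds marginal dust damage.
That holds through level 4 (238 ≥ 144) but not at 5 (140 < 180).

4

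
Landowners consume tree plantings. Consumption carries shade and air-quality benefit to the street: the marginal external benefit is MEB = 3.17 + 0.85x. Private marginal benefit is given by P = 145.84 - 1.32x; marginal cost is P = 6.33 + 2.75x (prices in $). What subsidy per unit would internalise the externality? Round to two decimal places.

Social marginal benefit = demand + MEB = 149.01 - 0.47x.
Set SMB = MC: 149.01 - 0.47x = 6.33 + 2.75x → x* = 44.3106.
The Pigouvian subsidy equals MEB at x*: 3.17 + 0.85×44.3106 = 40.8340.

subsidy = $40.83 per unit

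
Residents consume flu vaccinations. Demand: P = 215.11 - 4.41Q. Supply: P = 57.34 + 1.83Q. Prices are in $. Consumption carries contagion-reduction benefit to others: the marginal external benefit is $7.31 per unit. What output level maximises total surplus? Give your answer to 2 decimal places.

Q* = 26.46

Social marginal benefit = demand + MEB = 222.42 - 4.41Q.
Set SMB = MC: 222.42 - 4.41Q = 57.34 + 1.83Q → Q* = 26.4551.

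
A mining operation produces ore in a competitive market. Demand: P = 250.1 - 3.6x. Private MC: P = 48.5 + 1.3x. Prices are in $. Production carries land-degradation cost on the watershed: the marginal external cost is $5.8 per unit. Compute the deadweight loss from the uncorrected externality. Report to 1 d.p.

Market equilibrium (private): 48.5 + 1.3x = 250.1 - 3.6x → x_m = 41.1429.
Social marginal cost = private MC + MEC = 54.3 + 1.3x.
Set SMC = demand: 54.3 + 1.3x = 250.1 - 3.6x → x* = 39.9592.
The loss is the area between SMC and demand from x* to x_m; with linear curves that's a triangle of height MEC(x_m).
DWL = ½ × 1.1837 × 5.8000 = 3.4327.

DWL = $3.4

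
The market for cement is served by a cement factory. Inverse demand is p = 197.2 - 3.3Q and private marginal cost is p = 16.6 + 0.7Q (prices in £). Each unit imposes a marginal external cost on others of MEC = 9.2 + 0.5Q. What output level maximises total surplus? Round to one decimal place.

Social marginal cost = private MC + MEC = 25.8 + 1.2Q.
Set SMC = demand: 25.8 + 1.2Q = 197.2 - 3.3Q → Q* = 38.0889.

Q* = 38.1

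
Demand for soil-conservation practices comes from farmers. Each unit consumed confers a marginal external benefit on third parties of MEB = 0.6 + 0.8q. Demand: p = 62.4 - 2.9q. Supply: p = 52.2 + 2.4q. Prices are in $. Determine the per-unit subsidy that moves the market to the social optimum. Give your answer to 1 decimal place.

subsidy = $2.5 per unit

Social marginal benefit = demand + MEB = 63.0 - 2.1q.
Set SMB = MC: 63.0 - 2.1q = 52.2 + 2.4q → q* = 2.4000.
The Pigouvian subsidy equals MEB at q*: 0.6 + 0.8×2.4000 = 2.5200.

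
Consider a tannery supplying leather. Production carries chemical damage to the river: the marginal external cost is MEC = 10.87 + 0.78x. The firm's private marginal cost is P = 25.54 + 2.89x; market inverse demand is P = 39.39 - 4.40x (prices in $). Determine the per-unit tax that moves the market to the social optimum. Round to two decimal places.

Social marginal cost = private MC + MEC = 36.41 + 3.67x.
Set SMC = demand: 36.41 + 3.67x = 39.39 - 4.40x → x* = 0.3693.
The Pigouvian tax equals MEC at x*: 10.87 + 0.78×0.3693 = 11.1581.

tax = $11.16 per unit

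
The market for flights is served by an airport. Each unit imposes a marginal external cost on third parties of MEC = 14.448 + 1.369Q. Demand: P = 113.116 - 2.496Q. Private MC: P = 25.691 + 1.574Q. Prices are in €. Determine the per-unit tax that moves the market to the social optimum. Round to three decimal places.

tax = €32.816 per unit

Social marginal cost = private MC + MEC = 40.139 + 2.943Q.
Set SMC = demand: 40.139 + 2.943Q = 113.116 - 2.496Q → Q* = 13.4174.
The Pigouvian tax equals MEC at Q*: 14.448 + 1.369×13.4174 = 32.8164.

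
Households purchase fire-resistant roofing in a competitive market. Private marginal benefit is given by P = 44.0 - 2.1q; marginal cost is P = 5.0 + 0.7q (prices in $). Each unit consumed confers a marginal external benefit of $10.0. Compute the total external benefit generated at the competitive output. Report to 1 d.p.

Market equilibrium (private): 5.0 + 0.7q = 44.0 - 2.1q → q_m = 13.9286.
Total external benefit = MEB × q_m = 10.0 × 13.9286 = 139.2860.

$139.3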